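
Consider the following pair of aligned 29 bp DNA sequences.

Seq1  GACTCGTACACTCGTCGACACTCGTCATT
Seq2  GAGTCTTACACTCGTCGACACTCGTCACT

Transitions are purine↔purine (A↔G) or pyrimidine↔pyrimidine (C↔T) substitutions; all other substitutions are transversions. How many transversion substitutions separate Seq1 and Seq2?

2

Differing sites — 3:C/G (Tv); 6:G/T (Tv); 28:T/C (Ti).
Of the 3 differences, 1 transition and 2 transversions, so the answer is 2.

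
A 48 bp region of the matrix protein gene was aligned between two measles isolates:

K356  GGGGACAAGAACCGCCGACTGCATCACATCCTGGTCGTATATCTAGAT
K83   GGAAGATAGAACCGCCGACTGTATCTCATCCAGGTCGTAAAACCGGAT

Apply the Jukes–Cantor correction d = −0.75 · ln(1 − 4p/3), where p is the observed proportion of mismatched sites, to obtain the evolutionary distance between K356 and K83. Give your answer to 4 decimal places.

The sequences differ at positions 3 (G/A), 4 (G/A), 5 (A/G), 6 (C/A), 7 (A/T), 22 (C/T), 26 (A/T), 32 (T/A), 40 (T/A), 42 (T/A), 44 (T/C), 45 (A/G).
p = 12/48 = 0.250000.
d = −0.75 · ln(1 − (4/3)·0.250000) = −0.75 · ln(0.666667) = −0.75 · (-0.405465) = 0.3041.

0.3041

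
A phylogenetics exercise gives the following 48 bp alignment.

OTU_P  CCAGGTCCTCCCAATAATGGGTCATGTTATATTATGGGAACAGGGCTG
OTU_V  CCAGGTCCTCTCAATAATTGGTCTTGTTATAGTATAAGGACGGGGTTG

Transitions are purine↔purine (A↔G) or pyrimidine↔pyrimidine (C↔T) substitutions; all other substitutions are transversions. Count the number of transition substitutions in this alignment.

6

The sequences differ at positions 11 (C/T, transition), 19 (G/T, transversion), 24 (A/T, transversion), 32 (T/G, transversion), 36 (G/A, transition), 37 (G/A, transition), 39 (A/G, transition), 42 (A/G, transition), 46 (C/T, transition).
Of the 9 differences, 6 transitions and 3 transversions, so the answer is 6.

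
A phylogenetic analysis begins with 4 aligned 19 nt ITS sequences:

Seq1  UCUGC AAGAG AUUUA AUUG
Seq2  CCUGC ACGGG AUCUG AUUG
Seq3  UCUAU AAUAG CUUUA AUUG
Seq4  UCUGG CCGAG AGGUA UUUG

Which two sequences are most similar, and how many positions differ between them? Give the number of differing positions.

4

Pairwise Hamming distances:
  Seq1 vs Seq2: 5
  Seq1 vs Seq3: 4
  Seq1 vs Seq4: 6
  Seq2 vs Seq3: 9
  Seq2 vs Seq4: 8
  Seq3 vs Seq4: 9
The smallest is 4, between Seq1 and Seq3.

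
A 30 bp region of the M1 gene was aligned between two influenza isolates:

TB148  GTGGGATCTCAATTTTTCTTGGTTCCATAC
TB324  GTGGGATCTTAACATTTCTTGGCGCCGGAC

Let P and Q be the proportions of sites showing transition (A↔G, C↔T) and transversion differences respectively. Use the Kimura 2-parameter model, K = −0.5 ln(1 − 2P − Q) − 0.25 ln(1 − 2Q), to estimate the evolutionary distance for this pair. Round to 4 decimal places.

Differing sites — 10:C/T (Ti); 13:T/C (Ti); 14:T/A (Tv); 23:T/C (Ti); 24:T/G (Tv); 27:A/G (Ti); 28:T/G (Tv).
Of the 7 differences, 4 transitions and 3 transversions over 30 sites: P = 4/30 = 0.133333, Q = 3/30 = 0.100000.
d = −0.5·ln(0.633334) − 0.25·ln(0.800000) = −0.5·(-0.456757) − 0.25·(-0.223144) = 0.2842.

0.2842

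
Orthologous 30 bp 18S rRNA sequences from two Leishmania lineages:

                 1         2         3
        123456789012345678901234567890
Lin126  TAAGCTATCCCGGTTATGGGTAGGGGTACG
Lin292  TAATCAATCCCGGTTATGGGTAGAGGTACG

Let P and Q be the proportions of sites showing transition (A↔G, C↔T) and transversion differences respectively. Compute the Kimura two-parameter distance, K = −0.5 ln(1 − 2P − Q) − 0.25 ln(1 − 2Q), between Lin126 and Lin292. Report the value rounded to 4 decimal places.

The sequences differ at positions 4 (G/T, transversion), 6 (T/A, transversion), 24 (G/A, transition).
Of the 3 differences, 1 transition and 2 transversions over 30 sites: P = 1/30 = 0.033333, Q = 2/30 = 0.066667.
d = −0.5·ln(0.866667) − 0.25·ln(0.866666) = −0.5·(-0.143100) − 0.25·(-0.143102) = 0.1073.

0.1073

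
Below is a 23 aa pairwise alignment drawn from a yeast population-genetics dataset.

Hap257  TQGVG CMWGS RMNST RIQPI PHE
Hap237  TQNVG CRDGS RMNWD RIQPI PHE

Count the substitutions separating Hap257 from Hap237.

5

The sequences differ at positions 3 (G/N), 7 (M/R), 8 (W/D), 14 (S/W), 15 (T/D).
That gives 5 mismatches out of 23 aligned sites, so the Hamming distance is 5.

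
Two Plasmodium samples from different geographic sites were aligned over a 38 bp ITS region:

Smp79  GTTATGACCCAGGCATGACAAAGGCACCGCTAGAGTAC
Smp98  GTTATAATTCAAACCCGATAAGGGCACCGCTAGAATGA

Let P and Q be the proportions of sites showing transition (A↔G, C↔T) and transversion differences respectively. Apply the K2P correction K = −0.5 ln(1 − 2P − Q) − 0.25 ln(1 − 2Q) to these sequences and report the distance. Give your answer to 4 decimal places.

0.4603

The sequences differ at positions 6 (G/A, transition), 8 (C/T, transition), 9 (C/T, transition), 12 (G/A, transition), 13 (G/A, transition), 15 (A/C, transversion), 16 (T/C, transition), 19 (C/T, transition), 22 (A/G, transition), 35 (G/A, transition), 37 (A/G, transition), 38 (C/A, transversion).
Of the 12 differences, 10 transitions and 2 transversions over 38 sites: P = 10/38 = 0.263158, Q = 2/38 = 0.052632.
d = −0.5·ln(0.421052) − 0.25·ln(0.894736) = −0.5·(-0.864999) − 0.25·(-0.111227) = 0.4603.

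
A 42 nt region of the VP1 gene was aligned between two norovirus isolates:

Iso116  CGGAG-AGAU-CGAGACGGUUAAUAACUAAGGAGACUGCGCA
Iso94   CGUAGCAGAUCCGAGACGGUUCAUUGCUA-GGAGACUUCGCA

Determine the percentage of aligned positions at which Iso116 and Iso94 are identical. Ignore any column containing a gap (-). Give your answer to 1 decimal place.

Excluding the 3 gap columns leaves 39 comparable sites.
The sequences differ at positions 3 (G/U), 22 (A/C), 25 (A/U), 26 (A/G), 38 (G/U).
34 of the 39 comparable sites match, so the percent identity is 34/39 × 100 = 87.2%.

87.2%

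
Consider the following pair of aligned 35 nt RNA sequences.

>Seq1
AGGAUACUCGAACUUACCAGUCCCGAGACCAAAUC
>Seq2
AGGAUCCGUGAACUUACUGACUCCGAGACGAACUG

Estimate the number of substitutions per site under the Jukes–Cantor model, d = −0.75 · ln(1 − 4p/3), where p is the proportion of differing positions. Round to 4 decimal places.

Differing sites — 6:A/C; 8:U/G; 9:C/U; 18:C/U; 19:A/G; 20:G/A; 21:U/C; 22:C/U; 30:C/G; 33:A/C; 35:C/G.
p = 11/35 = 0.314286.
d = −0.75 · ln(1 − (4/3)·0.314286) = −0.75 · ln(0.580952) = −0.75 · (-0.543087) = 0.4073.

0.4073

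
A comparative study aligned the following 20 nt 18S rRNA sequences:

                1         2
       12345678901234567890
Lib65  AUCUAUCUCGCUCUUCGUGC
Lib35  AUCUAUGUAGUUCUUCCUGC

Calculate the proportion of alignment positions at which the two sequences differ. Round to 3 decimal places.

0.200

Differing sites — 7:C/G; 9:C/A; 11:C/U; 17:G/C.
There are 4 differences over 20 sites, so p = 4/20 = 0.200.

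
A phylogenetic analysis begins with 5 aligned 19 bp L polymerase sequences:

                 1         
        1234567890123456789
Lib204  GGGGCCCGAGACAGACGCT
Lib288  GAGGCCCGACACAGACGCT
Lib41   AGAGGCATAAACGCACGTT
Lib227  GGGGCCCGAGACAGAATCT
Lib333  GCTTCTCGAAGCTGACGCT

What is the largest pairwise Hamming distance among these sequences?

Pairwise Hamming distances:
  Lib204 vs Lib288: 2
  Lib204 vs Lib41: 9
  Lib204 vs Lib227: 2
  Lib204 vs Lib333: 7
  Lib288 vs Lib41: 10
  Lib288 vs Lib227: 4
  Lib288 vs Lib333: 7
  Lib41 vs Lib227: 11
  Lib41 vs Lib333: 12
  Lib227 vs Lib333: 9
The largest is 12, between Lib41 and Lib333.

12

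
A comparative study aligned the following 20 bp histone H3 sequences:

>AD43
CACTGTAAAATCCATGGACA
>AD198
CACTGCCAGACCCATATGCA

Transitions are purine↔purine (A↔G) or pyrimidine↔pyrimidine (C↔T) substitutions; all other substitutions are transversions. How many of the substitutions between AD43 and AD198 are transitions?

The sequences differ at positions 6 (T/C, transition), 7 (A/C, transversion), 9 (A/G, transition), 11 (T/C, transition), 16 (G/A, transition), 17 (G/T, transversion), 18 (A/G, transition).
Of the 7 differences, 5 transitions and 2 transversions, so the answer is 5.

5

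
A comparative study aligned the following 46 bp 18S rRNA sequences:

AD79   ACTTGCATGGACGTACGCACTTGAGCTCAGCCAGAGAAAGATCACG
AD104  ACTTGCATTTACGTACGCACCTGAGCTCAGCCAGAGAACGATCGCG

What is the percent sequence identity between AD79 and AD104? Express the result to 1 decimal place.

89.1%

Mismatches occur at site 9 (G/T), site 10 (G/T), site 21 (T/C), site 39 (A/C), site 44 (A/G).
41 of the 46 sites match, so the percent identity is 41/46 × 100 = 89.1%.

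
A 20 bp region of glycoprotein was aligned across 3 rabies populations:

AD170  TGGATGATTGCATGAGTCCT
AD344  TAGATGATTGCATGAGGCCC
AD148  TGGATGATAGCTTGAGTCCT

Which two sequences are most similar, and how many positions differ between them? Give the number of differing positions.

2

Pairwise Hamming distances:
  AD170 vs AD344: 3
  AD170 vs AD148: 2
  AD344 vs AD148: 5
The smallest is 2, between AD170 and AD148.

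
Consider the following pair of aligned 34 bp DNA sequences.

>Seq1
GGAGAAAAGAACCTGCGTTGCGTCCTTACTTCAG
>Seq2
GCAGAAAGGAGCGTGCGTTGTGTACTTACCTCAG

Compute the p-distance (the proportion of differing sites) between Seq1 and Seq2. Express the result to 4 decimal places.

0.2059

The sequences differ at positions 2 (G/C), 8 (A/G), 11 (A/G), 13 (C/G), 21 (C/T), 24 (C/A), 30 (T/C).
There are 7 differences over 34 sites, so p = 7/34 = 0.2059.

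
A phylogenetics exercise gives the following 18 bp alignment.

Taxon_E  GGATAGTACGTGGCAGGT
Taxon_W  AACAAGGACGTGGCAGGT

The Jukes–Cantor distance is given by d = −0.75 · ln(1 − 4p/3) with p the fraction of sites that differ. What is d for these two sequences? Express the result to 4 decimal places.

0.3470

The sequences differ at positions 1 (G/A), 2 (G/A), 3 (A/C), 4 (T/A), 7 (T/G).
p = 5/18 = 0.277778.
d = −0.75 · ln(1 − (4/3)·0.277778) = −0.75 · ln(0.629629) = −0.75 · (-0.462625) = 0.3470.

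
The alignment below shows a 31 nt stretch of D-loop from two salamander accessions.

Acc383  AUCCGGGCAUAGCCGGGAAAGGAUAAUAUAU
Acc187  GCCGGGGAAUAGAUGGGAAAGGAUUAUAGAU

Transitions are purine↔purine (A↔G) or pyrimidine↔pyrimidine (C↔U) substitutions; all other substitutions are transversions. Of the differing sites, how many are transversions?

5

Mismatches occur at site 1 (A→G, transition), site 2 (U→C, transition), site 4 (C→G, transversion), site 8 (C→A, transversion), site 13 (C→A, transversion), site 14 (C→U, transition), site 25 (A→U, transversion), site 29 (U→G, transversion).
Of the 8 differences, 3 transitions and 5 transversions, so the answer is 5.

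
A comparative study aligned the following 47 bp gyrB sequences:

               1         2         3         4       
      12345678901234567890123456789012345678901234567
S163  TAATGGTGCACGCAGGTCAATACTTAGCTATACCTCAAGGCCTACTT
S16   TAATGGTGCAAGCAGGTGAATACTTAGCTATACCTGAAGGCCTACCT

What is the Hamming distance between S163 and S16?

4

Differing sites — 11:C/A; 18:C/G; 36:C/G; 46:T/C.
That gives 4 mismatches out of 47 aligned sites, so the Hamming distance is 4.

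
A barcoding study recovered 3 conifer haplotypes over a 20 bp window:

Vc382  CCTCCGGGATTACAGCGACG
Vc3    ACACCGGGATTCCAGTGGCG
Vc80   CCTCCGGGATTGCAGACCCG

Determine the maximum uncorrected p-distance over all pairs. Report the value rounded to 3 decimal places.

Pairwise Hamming distances:
  Vc382 vs Vc3: 5
  Vc382 vs Vc80: 4
  Vc3 vs Vc80: 6
The largest is 6 mismatches, between Vc3 and Vc80; p = 6/20 = 0.300.

0.300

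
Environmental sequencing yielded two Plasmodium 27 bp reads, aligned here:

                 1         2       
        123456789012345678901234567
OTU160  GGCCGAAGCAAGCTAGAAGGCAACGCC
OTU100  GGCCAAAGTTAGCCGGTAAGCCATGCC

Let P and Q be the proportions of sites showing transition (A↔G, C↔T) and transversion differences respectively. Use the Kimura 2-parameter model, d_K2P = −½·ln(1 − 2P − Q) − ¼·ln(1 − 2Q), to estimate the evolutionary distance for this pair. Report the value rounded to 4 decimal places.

The sequences differ at positions 5 (G/A, transition), 9 (C/T, transition), 10 (A/T, transversion), 14 (T/C, transition), 15 (A/G, transition), 17 (A/T, transversion), 19 (G/A, transition), 22 (A/C, transversion), 24 (C/T, transition).
Of the 9 differences, 6 transitions and 3 transversions over 27 sites: P = 6/27 = 0.222222, Q = 3/27 = 0.111111.
d = −0.5·ln(0.444445) − 0.25·ln(0.777778) = −0.5·(-0.810929) − 0.25·(-0.251314) = 0.4683.

0.4683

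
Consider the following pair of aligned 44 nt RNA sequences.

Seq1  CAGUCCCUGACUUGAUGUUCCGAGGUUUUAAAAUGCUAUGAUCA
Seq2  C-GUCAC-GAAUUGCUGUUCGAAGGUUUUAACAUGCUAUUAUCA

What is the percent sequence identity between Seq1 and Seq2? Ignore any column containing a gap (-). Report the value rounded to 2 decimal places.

Excluding the 2 gap columns leaves 42 comparable sites.
Mismatches occur at site 6 (C/A), site 11 (C/A), site 15 (A/C), site 21 (C/G), site 22 (G/A), site 32 (A/C), site 40 (G/U).
35 of the 42 comparable sites match, so the percent identity is 35/42 × 100 = 83.33%.

83.33%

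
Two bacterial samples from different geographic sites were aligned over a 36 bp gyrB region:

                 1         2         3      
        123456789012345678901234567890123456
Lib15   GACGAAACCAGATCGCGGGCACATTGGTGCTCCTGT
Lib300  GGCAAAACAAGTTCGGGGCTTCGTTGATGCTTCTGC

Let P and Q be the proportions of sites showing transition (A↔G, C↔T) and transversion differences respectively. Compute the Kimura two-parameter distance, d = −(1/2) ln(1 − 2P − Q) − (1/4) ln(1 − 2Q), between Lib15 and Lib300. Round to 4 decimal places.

0.4565

The sequences differ at positions 2 (A/G, transition), 4 (G/A, transition), 9 (C/A, transversion), 12 (A/T, transversion), 16 (C/G, transversion), 19 (G/C, transversion), 20 (C/T, transition), 21 (A/T, transversion), 23 (A/G, transition), 27 (G/A, transition), 32 (C/T, transition), 36 (T/C, transition).
Of the 12 differences, 7 transitions and 5 transversions over 36 sites: P = 7/36 = 0.194444, Q = 5/36 = 0.138889.
d = −0.5·ln(0.472223) − 0.25·ln(0.722222) = −0.5·(-0.750304) − 0.25·(-0.325423) = 0.4565.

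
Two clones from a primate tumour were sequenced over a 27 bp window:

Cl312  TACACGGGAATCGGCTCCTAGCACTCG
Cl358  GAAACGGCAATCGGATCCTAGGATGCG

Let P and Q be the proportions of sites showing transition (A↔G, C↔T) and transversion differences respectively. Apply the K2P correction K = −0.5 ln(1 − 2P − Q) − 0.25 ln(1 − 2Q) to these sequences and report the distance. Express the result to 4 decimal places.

0.3226

Differing sites — 1:T/G (Tv); 3:C/A (Tv); 8:G/C (Tv); 15:C/A (Tv); 22:C/G (Tv); 24:C/T (Ti); 25:T/G (Tv).
Of the 7 differences, 1 transition and 6 transversions over 27 sites: P = 1/27 = 0.037037, Q = 6/27 = 0.222222.
d = −0.5·ln(0.703704) − 0.25·ln(0.555556) = −0.5·(-0.351397) − 0.25·(-0.587786) = 0.3226.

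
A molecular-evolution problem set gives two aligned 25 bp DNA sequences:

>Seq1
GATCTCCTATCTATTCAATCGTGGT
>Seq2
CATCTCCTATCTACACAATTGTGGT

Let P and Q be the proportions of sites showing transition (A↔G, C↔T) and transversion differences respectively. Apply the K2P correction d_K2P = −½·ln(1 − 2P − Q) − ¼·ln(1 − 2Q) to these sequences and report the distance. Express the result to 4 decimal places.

0.1808

Differing sites — 1:G/C (Tv); 14:T/C (Ti); 15:T/A (Tv); 20:C/T (Ti).
Of the 4 differences, 2 transitions and 2 transversions over 25 sites: P = 2/25 = 0.080000, Q = 2/25 = 0.080000.
d = −0.5·ln(0.760000) − 0.25·ln(0.840000) = −0.5·(-0.274437) − 0.25·(-0.174353) = 0.1808.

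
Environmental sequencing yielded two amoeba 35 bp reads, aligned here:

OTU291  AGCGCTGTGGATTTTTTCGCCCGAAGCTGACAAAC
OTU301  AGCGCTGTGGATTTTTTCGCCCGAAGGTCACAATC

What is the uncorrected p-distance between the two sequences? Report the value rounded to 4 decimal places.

0.0857

Mismatches occur at site 27 (C→G), site 29 (G→C), site 34 (A→T).
There are 3 differences over 35 sites, so p = 3/35 = 0.0857.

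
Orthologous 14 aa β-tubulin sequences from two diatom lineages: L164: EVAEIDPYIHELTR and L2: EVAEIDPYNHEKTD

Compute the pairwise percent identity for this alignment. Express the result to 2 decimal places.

Mismatches occur at site 9 (I↔N), site 12 (L↔K), site 14 (R↔D).
11 of the 14 sites match, so the percent identity is 11/14 × 100 = 78.57%.

78.57%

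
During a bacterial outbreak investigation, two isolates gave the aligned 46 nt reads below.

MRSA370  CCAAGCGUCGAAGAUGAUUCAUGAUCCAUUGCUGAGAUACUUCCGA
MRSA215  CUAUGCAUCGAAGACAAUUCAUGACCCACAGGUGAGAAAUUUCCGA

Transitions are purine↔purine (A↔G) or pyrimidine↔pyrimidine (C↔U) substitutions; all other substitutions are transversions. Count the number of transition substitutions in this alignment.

7

The sequences differ at positions 2 (C/U, transition), 4 (A/U, transversion), 7 (G/A, transition), 15 (U/C, transition), 16 (G/A, transition), 25 (U/C, transition), 29 (U/C, transition), 30 (U/A, transversion), 32 (C/G, transversion), 38 (U/A, transversion), 40 (C/U, transition).
Of the 11 differences, 7 transitions and 4 transversions, so the answer is 7.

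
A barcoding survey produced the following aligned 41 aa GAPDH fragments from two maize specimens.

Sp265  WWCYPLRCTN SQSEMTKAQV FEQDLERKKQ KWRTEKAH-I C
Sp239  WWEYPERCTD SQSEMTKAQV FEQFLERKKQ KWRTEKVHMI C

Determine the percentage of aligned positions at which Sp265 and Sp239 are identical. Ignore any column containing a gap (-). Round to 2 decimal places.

87.50%

Excluding the 1 gap column leaves 40 comparable sites.
Differing sites — 3:C/E; 6:L/E; 10:N/D; 24:D/F; 37:A/V.
35 of the 40 comparable sites match, so the percent identity is 35/40 × 100 = 87.50%.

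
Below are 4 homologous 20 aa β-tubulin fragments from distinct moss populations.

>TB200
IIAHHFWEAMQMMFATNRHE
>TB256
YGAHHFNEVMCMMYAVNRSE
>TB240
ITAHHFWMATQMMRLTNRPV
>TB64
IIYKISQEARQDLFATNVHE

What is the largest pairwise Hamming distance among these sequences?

Pairwise Hamming distances:
  TB200 vs TB256: 8
  TB200 vs TB240: 7
  TB200 vs TB64: 9
  TB256 vs TB240: 12
  TB256 vs TB64: 16
  TB240 vs TB64: 15
The largest is 16, between TB256 and TB64.

16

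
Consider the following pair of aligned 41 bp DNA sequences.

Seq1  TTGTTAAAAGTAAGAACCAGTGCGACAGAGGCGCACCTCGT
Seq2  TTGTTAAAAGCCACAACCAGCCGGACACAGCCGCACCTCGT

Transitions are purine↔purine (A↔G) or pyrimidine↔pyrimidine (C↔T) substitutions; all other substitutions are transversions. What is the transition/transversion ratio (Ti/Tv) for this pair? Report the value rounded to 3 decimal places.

Mismatches occur at site 11 (T→C, transition), site 12 (A→C, transversion), site 14 (G→C, transversion), site 21 (T→C, transition), site 22 (G→C, transversion), site 23 (C→G, transversion), site 28 (G→C, transversion), site 31 (G→C, transversion).
Of the 8 differences, 2 transitions and 6 transversions, so Ti/Tv = 2/6 = 0.333.

0.333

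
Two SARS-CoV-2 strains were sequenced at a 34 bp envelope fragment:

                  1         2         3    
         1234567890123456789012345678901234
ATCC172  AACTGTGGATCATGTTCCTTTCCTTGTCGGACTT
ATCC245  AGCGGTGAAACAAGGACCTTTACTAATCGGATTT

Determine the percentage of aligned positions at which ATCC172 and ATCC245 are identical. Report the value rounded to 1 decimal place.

67.6%

Differing sites — 2:A/G; 4:T/G; 8:G/A; 10:T/A; 13:T/A; 15:T/G; 16:T/A; 22:C/A; 25:T/A; 26:G/A; 32:C/T.
23 of the 34 sites match, so the percent identity is 23/34 × 100 = 67.6%.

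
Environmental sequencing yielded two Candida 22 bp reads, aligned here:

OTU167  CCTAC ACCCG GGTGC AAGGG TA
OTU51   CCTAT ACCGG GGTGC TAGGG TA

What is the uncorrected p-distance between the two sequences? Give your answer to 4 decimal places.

Mismatches occur at site 5 (C/T), site 9 (C/G), site 16 (A/T).
There are 3 differences over 22 sites, so p = 3/22 = 0.1364.

0.1364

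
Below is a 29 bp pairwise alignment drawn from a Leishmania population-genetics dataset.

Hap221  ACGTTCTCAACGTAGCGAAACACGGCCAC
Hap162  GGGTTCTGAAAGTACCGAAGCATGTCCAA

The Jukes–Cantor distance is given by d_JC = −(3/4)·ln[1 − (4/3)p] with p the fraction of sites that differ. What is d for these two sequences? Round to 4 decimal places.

Differing sites — 1:A/G; 2:C/G; 8:C/G; 11:C/A; 15:G/C; 20:A/G; 23:C/T; 25:G/T; 29:C/A.
p = 9/29 = 0.310345.
d = −0.75 · ln(1 − (4/3)·0.310345) = −0.75 · ln(0.586207) = −0.75 · (-0.534082) = 0.4006.

0.4006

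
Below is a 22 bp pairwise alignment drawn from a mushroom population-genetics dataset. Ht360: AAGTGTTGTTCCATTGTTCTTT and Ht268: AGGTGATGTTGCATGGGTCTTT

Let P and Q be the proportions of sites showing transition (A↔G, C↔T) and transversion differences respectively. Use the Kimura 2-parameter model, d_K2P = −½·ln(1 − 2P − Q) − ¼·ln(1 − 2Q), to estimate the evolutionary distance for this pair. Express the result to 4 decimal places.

The sequences differ at positions 2 (A/G, transition), 6 (T/A, transversion), 11 (C/G, transversion), 15 (T/G, transversion), 17 (T/G, transversion).
Of the 5 differences, 1 transition and 4 transversions over 22 sites: P = 1/22 = 0.045455, Q = 4/22 = 0.181818.
d = −0.5·ln(0.727272) − 0.25·ln(0.636364) = −0.5·(-0.318455) − 0.25·(-0.451985) = 0.2722.

0.2722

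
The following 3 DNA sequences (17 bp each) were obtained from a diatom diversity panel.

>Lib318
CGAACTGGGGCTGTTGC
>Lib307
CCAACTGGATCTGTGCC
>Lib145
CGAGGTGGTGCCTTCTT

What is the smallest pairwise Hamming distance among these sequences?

5

Pairwise Hamming distances:
  Lib318 vs Lib307: 5
  Lib318 vs Lib145: 8
  Lib307 vs Lib145: 10
The smallest is 5, between Lib318 and Lib307.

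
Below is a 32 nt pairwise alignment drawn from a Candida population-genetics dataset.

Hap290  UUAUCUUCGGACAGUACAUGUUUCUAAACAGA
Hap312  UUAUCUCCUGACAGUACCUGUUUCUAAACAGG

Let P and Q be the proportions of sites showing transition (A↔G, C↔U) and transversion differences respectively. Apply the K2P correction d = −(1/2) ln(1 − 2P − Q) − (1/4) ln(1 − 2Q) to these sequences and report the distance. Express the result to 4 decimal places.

Mismatches occur at site 7 (U/C, transition), site 9 (G/U, transversion), site 18 (A/C, transversion), site 32 (A/G, transition).
Of the 4 differences, 2 transitions and 2 transversions over 32 sites: P = 2/32 = 0.062500, Q = 2/32 = 0.062500.
d = −0.5·ln(0.812500) − 0.25·ln(0.875000) = −0.5·(-0.207639) − 0.25·(-0.133531) = 0.1372.

0.1372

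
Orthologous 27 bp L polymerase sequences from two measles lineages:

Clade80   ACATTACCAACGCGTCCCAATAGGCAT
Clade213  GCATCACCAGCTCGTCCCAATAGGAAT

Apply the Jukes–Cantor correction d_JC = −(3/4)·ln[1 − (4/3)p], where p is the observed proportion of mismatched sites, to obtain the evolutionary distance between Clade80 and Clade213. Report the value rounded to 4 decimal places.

Differing sites — 1:A/G; 5:T/C; 10:A/G; 12:G/T; 25:C/A.
p = 5/27 = 0.185185.
d = −0.75 · ln(1 − (4/3)·0.185185) = −0.75 · ln(0.753087) = −0.75 · (-0.283575) = 0.2127.

0.2127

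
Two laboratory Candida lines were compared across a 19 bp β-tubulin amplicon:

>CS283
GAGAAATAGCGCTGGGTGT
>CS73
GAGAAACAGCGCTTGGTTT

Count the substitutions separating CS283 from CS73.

3

Differing sites — 7:T/C; 14:G/T; 18:G/T.
That gives 3 mismatches out of 19 aligned sites, so the Hamming distance is 3.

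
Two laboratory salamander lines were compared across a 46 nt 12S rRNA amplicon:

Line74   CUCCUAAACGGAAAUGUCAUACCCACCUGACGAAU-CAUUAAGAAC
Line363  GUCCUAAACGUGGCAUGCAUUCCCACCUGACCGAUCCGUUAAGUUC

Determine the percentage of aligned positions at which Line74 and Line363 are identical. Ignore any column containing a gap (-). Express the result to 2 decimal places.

68.89%

Excluding the 1 gap column leaves 45 comparable sites.
Differing sites — 1:C/G; 11:G/U; 12:A/G; 13:A/G; 14:A/C; 15:U/A; 16:G/U; 17:U/G; 21:A/U; 32:G/C; 33:A/G; 38:A/G; 44:A/U; 45:A/U.
31 of the 45 comparable sites match, so the percent identity is 31/45 × 100 = 68.89%.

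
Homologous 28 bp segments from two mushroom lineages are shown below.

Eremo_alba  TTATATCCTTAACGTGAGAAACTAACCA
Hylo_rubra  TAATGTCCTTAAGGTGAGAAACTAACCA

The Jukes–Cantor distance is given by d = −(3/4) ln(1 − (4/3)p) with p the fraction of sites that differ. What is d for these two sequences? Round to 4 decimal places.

0.1156

Mismatches occur at site 2 (T→A), site 5 (A→G), site 13 (C→G).
p = 3/28 = 0.107143.
d = −0.75 · ln(1 − (4/3)·0.107143) = −0.75 · ln(0.857143) = −0.75 · (-0.154151) = 0.1156.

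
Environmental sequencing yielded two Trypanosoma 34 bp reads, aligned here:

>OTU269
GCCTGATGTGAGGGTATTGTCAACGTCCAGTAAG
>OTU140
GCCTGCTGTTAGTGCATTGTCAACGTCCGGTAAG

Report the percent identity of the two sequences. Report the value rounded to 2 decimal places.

85.29%

The sequences differ at positions 6 (A/C), 10 (G/T), 13 (G/T), 15 (T/C), 29 (A/G).
29 of the 34 sites match, so the percent identity is 29/34 × 100 = 85.29%.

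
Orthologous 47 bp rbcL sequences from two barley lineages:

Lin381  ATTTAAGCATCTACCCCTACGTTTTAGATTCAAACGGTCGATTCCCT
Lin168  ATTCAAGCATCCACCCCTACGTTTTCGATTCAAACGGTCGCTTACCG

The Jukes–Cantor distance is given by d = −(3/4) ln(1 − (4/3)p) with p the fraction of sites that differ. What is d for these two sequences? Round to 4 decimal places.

Mismatches occur at site 4 (T→C), site 12 (T→C), site 26 (A→C), site 41 (A→C), site 44 (C→A), site 47 (T→G).
p = 6/47 = 0.127660.
d = −0.75 · ln(1 − (4/3)·0.127660) = −0.75 · ln(0.829787) = −0.75 · (-0.186586) = 0.1399.

0.1399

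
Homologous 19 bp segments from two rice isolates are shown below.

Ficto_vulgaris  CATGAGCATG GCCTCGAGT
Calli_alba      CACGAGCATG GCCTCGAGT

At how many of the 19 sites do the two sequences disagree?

Differing sites — 3:T/C.
That gives 1 mismatch out of 19 aligned sites, so the Hamming distance is 1.

1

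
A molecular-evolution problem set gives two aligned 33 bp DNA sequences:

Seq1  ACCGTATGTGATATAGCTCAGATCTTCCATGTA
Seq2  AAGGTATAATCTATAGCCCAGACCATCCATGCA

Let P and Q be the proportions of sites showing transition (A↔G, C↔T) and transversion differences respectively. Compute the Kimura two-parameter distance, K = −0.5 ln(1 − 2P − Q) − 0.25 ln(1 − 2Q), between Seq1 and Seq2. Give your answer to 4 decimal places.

Mismatches occur at site 2 (C↔A, transversion), site 3 (C↔G, transversion), site 8 (G↔A, transition), site 9 (T↔A, transversion), site 10 (G↔T, transversion), site 11 (A↔C, transversion), site 18 (T↔C, transition), site 23 (T↔C, transition), site 25 (T↔A, transversion), site 32 (T↔C, transition).
Of the 10 differences, 4 transitions and 6 transversions over 33 sites: P = 4/33 = 0.121212, Q = 6/33 = 0.181818.
d = −0.5·ln(0.575758) − 0.25·ln(0.636364) = −0.5·(-0.552068) − 0.25·(-0.451985) = 0.3890.

0.3890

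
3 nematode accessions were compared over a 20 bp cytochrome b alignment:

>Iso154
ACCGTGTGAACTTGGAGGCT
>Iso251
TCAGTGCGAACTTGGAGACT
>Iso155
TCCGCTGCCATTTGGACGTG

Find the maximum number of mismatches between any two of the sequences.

11

Pairwise Hamming distances:
  Iso154 vs Iso251: 4
  Iso154 vs Iso155: 10
  Iso251 vs Iso155: 11
The largest is 11, between Iso251 and Iso155.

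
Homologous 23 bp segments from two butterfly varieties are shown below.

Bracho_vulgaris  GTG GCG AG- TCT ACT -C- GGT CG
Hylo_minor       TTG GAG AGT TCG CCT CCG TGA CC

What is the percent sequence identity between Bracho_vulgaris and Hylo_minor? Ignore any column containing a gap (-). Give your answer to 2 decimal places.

Excluding the 3 gap columns leaves 20 comparable sites.
Differing sites — 1:G/T; 5:C/A; 12:T/G; 13:A/C; 19:G/T; 21:T/A; 23:G/C.
13 of the 20 comparable sites match, so the percent identity is 13/20 × 100 = 65.00%.

65.00%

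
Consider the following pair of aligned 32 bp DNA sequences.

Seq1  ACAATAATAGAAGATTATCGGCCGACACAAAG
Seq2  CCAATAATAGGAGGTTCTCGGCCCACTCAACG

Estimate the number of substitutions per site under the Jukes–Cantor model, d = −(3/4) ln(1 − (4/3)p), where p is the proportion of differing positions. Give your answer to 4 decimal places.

0.2586

The sequences differ at positions 1 (A/C), 11 (A/G), 14 (A/G), 17 (A/C), 24 (G/C), 27 (A/T), 31 (A/C).
p = 7/32 = 0.218750.
d = −0.75 · ln(1 − (4/3)·0.218750) = −0.75 · ln(0.708333) = −0.75 · (-0.344841) = 0.2586.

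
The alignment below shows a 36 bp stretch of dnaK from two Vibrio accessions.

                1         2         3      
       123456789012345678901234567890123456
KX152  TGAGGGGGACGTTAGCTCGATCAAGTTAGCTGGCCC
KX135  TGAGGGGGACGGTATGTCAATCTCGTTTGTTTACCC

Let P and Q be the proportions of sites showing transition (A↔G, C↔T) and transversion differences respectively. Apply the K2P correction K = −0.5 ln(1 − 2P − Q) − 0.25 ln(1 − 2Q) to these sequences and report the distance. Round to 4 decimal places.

0.3471

Differing sites — 12:T/G (Tv); 15:G/T (Tv); 16:C/G (Tv); 19:G/A (Ti); 23:A/T (Tv); 24:A/C (Tv); 28:A/T (Tv); 30:C/T (Ti); 32:G/T (Tv); 33:G/A (Ti).
Of the 10 differences, 3 transitions and 7 transversions over 36 sites: P = 3/36 = 0.083333, Q = 7/36 = 0.194444.
d = −0.5·ln(0.638890) − 0.25·ln(0.611112) = −0.5·(-0.448023) − 0.25·(-0.492475) = 0.3471.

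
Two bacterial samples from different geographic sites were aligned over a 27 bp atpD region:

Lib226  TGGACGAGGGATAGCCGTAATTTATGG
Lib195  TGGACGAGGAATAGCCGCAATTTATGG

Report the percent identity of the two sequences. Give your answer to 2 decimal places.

Mismatches occur at site 10 (G→A), site 18 (T→C).
25 of the 27 sites match, so the percent identity is 25/27 × 100 = 92.59%.

92.59%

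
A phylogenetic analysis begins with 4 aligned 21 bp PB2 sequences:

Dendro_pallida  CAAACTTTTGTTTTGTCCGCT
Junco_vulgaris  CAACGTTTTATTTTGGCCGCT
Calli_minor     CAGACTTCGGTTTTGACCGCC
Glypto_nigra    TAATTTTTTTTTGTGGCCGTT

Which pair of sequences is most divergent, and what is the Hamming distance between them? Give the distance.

Pairwise Hamming distances:
  Dendro_pallida vs Junco_vulgaris: 4
  Dendro_pallida vs Calli_minor: 5
  Dendro_pallida vs Glypto_nigra: 7
  Junco_vulgaris vs Calli_minor: 8
  Junco_vulgaris vs Glypto_nigra: 6
  Calli_minor vs Glypto_nigra: 11
The largest is 11, between Calli_minor and Glypto_nigra.

11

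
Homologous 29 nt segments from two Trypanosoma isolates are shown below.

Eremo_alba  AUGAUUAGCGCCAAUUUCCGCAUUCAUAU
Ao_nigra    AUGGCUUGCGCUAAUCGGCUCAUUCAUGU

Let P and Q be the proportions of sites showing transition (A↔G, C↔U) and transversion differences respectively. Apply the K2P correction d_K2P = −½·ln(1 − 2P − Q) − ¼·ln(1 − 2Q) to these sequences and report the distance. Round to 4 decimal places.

0.4103

The sequences differ at positions 4 (A/G, transition), 5 (U/C, transition), 7 (A/U, transversion), 12 (C/U, transition), 16 (U/C, transition), 17 (U/G, transversion), 18 (C/G, transversion), 20 (G/U, transversion), 28 (A/G, transition).
Of the 9 differences, 5 transitions and 4 transversions over 29 sites: P = 5/29 = 0.172414, Q = 4/29 = 0.137931.
d = −0.5·ln(0.517241) − 0.25·ln(0.724138) = −0.5·(-0.659246) − 0.25·(-0.322773) = 0.4103.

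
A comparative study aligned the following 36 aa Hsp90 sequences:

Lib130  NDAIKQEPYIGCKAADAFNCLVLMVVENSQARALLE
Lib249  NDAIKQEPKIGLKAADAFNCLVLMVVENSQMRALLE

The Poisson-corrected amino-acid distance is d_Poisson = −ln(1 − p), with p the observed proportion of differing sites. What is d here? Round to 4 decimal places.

0.0870

Mismatches occur at site 9 (Y↔K), site 12 (C↔L), site 31 (A↔M).
p = 3/36 = 0.083333.
d = −ln(1 − 0.083333) = −ln(0.916667) = 0.0870.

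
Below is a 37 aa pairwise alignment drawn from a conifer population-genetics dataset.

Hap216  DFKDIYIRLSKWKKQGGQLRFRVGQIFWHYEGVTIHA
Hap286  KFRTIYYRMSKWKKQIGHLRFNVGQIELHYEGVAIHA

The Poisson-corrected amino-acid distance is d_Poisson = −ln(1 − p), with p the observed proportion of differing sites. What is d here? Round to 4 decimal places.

Mismatches occur at site 1 (D↔K), site 3 (K↔R), site 4 (D↔T), site 7 (I↔Y), site 9 (L↔M), site 16 (G↔I), site 18 (Q↔H), site 22 (R↔N), site 27 (F↔E), site 28 (W↔L), site 34 (T↔A).
p = 11/37 = 0.297297.
d = −ln(1 − 0.297297) = −ln(0.702703) = 0.3528.

0.3528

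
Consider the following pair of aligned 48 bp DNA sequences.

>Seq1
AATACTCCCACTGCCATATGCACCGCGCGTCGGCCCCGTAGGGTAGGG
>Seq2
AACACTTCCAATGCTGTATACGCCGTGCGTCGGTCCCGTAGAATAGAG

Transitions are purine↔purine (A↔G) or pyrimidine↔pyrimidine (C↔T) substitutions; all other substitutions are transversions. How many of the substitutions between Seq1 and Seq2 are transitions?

Differing sites — 3:T/C (Ti); 7:C/T (Ti); 11:C/A (Tv); 15:C/T (Ti); 16:A/G (Ti); 20:G/A (Ti); 22:A/G (Ti); 26:C/T (Ti); 34:C/T (Ti); 42:G/A (Ti); 43:G/A (Ti); 47:G/A (Ti).
Of the 12 differences, 11 transitions and 1 transversion, so the answer is 11.

11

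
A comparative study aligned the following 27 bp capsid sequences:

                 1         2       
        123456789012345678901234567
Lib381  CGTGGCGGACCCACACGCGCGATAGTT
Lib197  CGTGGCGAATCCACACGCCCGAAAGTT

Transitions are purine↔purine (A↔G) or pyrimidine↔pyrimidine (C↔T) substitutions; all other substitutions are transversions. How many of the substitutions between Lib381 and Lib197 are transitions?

Mismatches occur at site 8 (G↔A, transition), site 10 (C↔T, transition), site 19 (G↔C, transversion), site 23 (T↔A, transversion).
Of the 4 differences, 2 transitions and 2 transversions, so the answer is 2.

2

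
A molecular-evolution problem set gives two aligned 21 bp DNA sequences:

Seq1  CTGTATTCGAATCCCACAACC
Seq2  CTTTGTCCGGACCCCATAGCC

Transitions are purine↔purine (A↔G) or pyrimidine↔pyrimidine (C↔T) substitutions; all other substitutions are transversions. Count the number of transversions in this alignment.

Differing sites — 3:G/T (Tv); 5:A/G (Ti); 7:T/C (Ti); 10:A/G (Ti); 12:T/C (Ti); 17:C/T (Ti); 19:A/G (Ti).
Of the 7 differences, 6 transitions and 1 transversion, so the answer is 1.

1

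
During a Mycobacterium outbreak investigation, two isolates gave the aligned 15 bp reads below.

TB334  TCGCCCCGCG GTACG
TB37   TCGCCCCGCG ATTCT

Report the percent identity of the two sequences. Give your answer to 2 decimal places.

The sequences differ at positions 11 (G/A), 13 (A/T), 15 (G/T).
12 of the 15 sites match, so the percent identity is 12/15 × 100 = 80.00%.

80.00%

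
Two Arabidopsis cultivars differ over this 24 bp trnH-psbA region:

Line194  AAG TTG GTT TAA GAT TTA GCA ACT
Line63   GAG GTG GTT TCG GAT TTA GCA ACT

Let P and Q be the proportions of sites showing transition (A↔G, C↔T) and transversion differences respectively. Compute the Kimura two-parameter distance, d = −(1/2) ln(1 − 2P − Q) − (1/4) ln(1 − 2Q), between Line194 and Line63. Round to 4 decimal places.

0.1894

Mismatches occur at site 1 (A↔G, transition), site 4 (T↔G, transversion), site 11 (A↔C, transversion), site 12 (A↔G, transition).
Of the 4 differences, 2 transitions and 2 transversions over 24 sites: P = 2/24 = 0.083333, Q = 2/24 = 0.083333.
d = −0.5·ln(0.750001) − 0.25·ln(0.833334) = −0.5·(-0.287681) − 0.25·(-0.182321) = 0.1894.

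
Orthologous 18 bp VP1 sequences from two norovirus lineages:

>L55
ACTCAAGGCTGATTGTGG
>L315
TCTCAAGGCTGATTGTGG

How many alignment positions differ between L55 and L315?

A single mismatch occurs at site 1 (A/T).
That gives 1 mismatch out of 18 aligned sites, so the Hamming distance is 1.

1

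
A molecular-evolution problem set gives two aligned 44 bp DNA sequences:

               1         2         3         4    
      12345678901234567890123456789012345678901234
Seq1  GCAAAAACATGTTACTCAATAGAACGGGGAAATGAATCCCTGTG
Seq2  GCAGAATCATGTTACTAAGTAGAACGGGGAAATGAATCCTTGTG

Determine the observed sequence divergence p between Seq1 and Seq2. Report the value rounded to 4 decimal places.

The sequences differ at positions 4 (A/G), 7 (A/T), 17 (C/A), 19 (A/G), 40 (C/T).
There are 5 differences over 44 sites, so p = 5/44 = 0.1136.

0.1136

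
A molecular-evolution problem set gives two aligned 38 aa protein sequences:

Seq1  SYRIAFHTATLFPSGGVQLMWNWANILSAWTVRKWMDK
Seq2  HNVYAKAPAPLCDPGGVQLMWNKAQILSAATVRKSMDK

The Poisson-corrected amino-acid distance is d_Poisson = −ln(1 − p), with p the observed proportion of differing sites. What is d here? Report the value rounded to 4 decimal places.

0.5021

The sequences differ at positions 1 (S/H), 2 (Y/N), 3 (R/V), 4 (I/Y), 6 (F/K), 7 (H/A), 8 (T/P), 10 (T/P), 12 (F/C), 13 (P/D), 14 (S/P), 23 (W/K), 25 (N/Q), 30 (W/A), 35 (W/S).
p = 15/38 = 0.394737.
d = −ln(1 − 0.394737) = −ln(0.605263) = 0.5021.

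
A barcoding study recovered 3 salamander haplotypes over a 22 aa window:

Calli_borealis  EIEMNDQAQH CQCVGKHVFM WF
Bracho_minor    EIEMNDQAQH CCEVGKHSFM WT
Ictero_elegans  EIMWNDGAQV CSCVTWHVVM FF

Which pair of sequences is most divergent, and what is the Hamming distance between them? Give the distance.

12

Pairwise Hamming distances:
  Calli_borealis vs Bracho_minor: 4
  Calli_borealis vs Ictero_elegans: 9
  Bracho_minor vs Ictero_elegans: 12
The largest is 12, between Bracho_minor and Ictero_elegans.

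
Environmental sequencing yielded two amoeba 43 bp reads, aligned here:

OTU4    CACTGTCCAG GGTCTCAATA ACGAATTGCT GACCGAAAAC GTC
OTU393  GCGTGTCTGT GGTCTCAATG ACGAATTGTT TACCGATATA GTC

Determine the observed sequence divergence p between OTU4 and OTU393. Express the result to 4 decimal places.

The sequences differ at positions 1 (C/G), 2 (A/C), 3 (C/G), 8 (C/T), 9 (A/G), 10 (G/T), 20 (A/G), 29 (C/T), 31 (G/T), 37 (A/T), 39 (A/T), 40 (C/A).
There are 12 differences over 43 sites, so p = 12/43 = 0.2791.

0.2791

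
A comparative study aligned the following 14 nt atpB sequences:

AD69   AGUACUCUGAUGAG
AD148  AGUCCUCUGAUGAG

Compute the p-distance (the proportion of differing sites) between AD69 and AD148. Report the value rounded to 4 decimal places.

0.0714

A single mismatch occurs at site 4 (A↔C).
There are 1 differences over 14 sites, so p = 1/14 = 0.0714.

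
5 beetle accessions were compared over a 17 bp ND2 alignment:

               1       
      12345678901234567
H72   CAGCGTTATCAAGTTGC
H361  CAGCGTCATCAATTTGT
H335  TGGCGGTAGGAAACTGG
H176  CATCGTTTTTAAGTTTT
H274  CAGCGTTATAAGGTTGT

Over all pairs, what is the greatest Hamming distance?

Pairwise Hamming distances:
  H72 vs H361: 3
  H72 vs H335: 8
  H72 vs H176: 5
  H72 vs H274: 3
  H361 vs H335: 9
  H361 vs H176: 6
  H361 vs H274: 4
  H335 vs H176: 11
  H335 vs H274: 9
  H176 vs H274: 5
The largest is 11, between H335 and H176.

11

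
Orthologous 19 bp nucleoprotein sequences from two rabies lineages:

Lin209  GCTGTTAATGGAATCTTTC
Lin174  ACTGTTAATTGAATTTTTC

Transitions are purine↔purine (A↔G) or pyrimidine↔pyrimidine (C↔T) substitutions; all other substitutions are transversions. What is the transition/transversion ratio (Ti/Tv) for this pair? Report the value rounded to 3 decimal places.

2.000

Mismatches occur at site 1 (G→A, transition), site 10 (G→T, transversion), site 15 (C→T, transition).
Of the 3 differences, 2 transitions and 1 transversion, so Ti/Tv = 2/1 = 2.000.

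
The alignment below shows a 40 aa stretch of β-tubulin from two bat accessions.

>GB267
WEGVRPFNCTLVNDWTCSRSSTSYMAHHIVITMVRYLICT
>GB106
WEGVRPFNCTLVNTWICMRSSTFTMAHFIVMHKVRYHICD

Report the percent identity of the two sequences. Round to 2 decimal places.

The sequences differ at positions 14 (D/T), 16 (T/I), 18 (S/M), 23 (S/F), 24 (Y/T), 28 (H/F), 31 (I/M), 32 (T/H), 33 (M/K), 37 (L/H), 40 (T/D).
29 of the 40 sites match, so the percent identity is 29/40 × 100 = 72.50%.

72.50%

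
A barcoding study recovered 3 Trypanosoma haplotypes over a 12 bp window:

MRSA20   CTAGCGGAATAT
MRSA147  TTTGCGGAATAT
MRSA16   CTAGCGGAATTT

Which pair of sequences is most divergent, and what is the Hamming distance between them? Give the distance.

3

Pairwise Hamming distances:
  MRSA20 vs MRSA147: 2
  MRSA20 vs MRSA16: 1
  MRSA147 vs MRSA16: 3
The largest is 3, between MRSA147 and MRSA16.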